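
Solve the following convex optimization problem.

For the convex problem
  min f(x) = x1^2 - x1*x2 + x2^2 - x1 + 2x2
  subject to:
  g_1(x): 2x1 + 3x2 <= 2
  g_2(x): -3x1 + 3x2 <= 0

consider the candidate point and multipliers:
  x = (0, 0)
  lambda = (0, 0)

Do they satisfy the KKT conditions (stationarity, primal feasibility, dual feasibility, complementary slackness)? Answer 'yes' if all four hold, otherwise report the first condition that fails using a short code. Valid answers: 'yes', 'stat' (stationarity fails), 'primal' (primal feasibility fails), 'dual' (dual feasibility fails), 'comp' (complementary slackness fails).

Gradient of f: grad f(x) = Q x + c = (-1, 2)
Constraint values g_i(x) = a_i^T x - b_i:
  g_1((0, 0)) = -2
  g_2((0, 0)) = 0
Stationarity residual: grad f(x) + sum_i lambda_i a_i = (-1, 2)
  -> stationarity FAILS
Primal feasibility (all g_i <= 0): OK
Dual feasibility (all lambda_i >= 0): OK
Complementary slackness (lambda_i * g_i(x) = 0 for all i): OK

Verdict: the first failing condition is stationarity -> stat.

stat


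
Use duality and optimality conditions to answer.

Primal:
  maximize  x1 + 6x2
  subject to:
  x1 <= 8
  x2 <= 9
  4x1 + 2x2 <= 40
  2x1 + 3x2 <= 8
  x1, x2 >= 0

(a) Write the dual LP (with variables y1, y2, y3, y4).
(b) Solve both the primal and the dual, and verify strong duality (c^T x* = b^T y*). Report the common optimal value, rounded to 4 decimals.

The standard primal-dual pair for 'max c^T x s.t. A x <= b, x >= 0' is:
  Dual:  min b^T y  s.t.  A^T y >= c,  y >= 0.

So the dual LP is:
  minimize  8y1 + 9y2 + 40y3 + 8y4
  subject to:
    y1 + 4y3 + 2y4 >= 1
    y2 + 2y3 + 3y4 >= 6
    y1, y2, y3, y4 >= 0

Solving the primal: x* = (0, 2.6667).
  primal value c^T x* = 16.
Solving the dual: y* = (0, 0, 0, 2).
  dual value b^T y* = 16.
Strong duality: c^T x* = b^T y*. Confirmed.

16


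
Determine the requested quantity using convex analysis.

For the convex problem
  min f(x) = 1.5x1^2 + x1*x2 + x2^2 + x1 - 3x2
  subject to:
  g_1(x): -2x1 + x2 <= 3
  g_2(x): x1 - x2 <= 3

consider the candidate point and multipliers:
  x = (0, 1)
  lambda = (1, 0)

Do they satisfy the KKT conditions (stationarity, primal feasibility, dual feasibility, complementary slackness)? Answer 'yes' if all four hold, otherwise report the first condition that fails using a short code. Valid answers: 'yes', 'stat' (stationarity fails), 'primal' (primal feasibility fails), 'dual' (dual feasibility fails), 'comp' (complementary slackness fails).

Gradient of f: grad f(x) = Q x + c = (2, -1)
Constraint values g_i(x) = a_i^T x - b_i:
  g_1((0, 1)) = -2
  g_2((0, 1)) = -4
Stationarity residual: grad f(x) + sum_i lambda_i a_i = (0, 0)
  -> stationarity OK
Primal feasibility (all g_i <= 0): OK
Dual feasibility (all lambda_i >= 0): OK
Complementary slackness (lambda_i * g_i(x) = 0 for all i): FAILS

Verdict: the first failing condition is complementary_slackness -> comp.

comp


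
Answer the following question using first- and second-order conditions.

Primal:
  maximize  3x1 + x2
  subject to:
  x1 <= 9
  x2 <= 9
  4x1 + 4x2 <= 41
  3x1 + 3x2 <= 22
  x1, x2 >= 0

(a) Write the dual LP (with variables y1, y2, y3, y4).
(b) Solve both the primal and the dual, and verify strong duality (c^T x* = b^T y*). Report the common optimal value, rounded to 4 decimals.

The standard primal-dual pair for 'max c^T x s.t. A x <= b, x >= 0' is:
  Dual:  min b^T y  s.t.  A^T y >= c,  y >= 0.

So the dual LP is:
  minimize  9y1 + 9y2 + 41y3 + 22y4
  subject to:
    y1 + 4y3 + 3y4 >= 3
    y2 + 4y3 + 3y4 >= 1
    y1, y2, y3, y4 >= 0

Solving the primal: x* = (7.3333, 0).
  primal value c^T x* = 22.
Solving the dual: y* = (0, 0, 0, 1).
  dual value b^T y* = 22.
Strong duality: c^T x* = b^T y*. Confirmed.

22


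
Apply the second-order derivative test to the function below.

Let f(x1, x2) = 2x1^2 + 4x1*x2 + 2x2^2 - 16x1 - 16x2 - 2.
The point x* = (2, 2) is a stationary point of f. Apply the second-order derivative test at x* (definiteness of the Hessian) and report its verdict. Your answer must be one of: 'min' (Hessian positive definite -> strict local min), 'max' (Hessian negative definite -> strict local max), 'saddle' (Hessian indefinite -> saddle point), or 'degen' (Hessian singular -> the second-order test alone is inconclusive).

Compute the Hessian H = grad^2 f:
  H = [[4, 4], [4, 4]]
Verify stationarity: grad f(x*) = H x* + g = (0, 0).
Eigenvalues of H: 0, 8.
H has a zero eigenvalue (singular; positive semidefinite but not definite), so H is neither positive definite, negative definite, nor indefinite. The second-order test alone is inconclusive -> degen.
(Indeed, f is constant along the null direction of H through x*, so x* is not a strict local extremum.)

degen


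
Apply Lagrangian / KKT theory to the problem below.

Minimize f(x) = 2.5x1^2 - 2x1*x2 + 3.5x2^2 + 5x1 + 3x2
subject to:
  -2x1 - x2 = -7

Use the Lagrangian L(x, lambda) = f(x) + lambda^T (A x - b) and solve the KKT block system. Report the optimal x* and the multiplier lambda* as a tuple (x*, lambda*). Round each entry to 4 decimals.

Form the Lagrangian:
  L(x, lambda) = (1/2) x^T Q x + c^T x + lambda^T (A x - b)
Stationarity (grad_x L = 0): Q x + c + A^T lambda = 0.
Primal feasibility: A x = b.

This gives the KKT block system:
  [ Q   A^T ] [ x     ]   [-c ]
  [ A    0  ] [ lambda ] = [ b ]

Solving the linear system:
  x*      = (2.7561, 1.4878)
  lambda* = (7.9024)
  f(x*)   = 36.7805

x* = (2.7561, 1.4878), lambda* = (7.9024)


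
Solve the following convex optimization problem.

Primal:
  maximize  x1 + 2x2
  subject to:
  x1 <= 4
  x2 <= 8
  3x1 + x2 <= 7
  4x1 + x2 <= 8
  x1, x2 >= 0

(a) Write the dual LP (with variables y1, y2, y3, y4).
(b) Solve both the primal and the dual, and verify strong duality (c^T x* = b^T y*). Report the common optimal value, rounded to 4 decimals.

The standard primal-dual pair for 'max c^T x s.t. A x <= b, x >= 0' is:
  Dual:  min b^T y  s.t.  A^T y >= c,  y >= 0.

So the dual LP is:
  minimize  4y1 + 8y2 + 7y3 + 8y4
  subject to:
    y1 + 3y3 + 4y4 >= 1
    y2 + y3 + y4 >= 2
    y1, y2, y3, y4 >= 0

Solving the primal: x* = (0, 7).
  primal value c^T x* = 14.
Solving the dual: y* = (0, 0, 2, 0).
  dual value b^T y* = 14.
Strong duality: c^T x* = b^T y*. Confirmed.

14


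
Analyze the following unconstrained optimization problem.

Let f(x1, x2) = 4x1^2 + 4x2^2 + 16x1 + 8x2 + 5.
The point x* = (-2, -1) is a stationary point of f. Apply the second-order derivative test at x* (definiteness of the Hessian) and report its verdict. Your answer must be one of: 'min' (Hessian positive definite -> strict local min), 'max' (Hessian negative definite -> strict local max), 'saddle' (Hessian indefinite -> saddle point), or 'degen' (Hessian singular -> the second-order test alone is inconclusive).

Compute the Hessian H = grad^2 f:
  H = [[8, 0], [0, 8]]
Verify stationarity: grad f(x*) = H x* + g = (0, 0).
Eigenvalues of H: 8, 8.
Both eigenvalues > 0, so H is positive definite -> x* is a strict local min.

min


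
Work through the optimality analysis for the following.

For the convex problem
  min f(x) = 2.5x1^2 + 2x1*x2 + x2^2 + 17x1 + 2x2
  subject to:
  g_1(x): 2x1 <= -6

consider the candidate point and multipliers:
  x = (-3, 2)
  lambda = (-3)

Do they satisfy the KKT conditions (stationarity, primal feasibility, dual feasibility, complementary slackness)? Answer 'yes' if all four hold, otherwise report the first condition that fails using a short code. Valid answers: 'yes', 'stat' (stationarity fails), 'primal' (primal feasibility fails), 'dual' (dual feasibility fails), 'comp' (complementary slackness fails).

Gradient of f: grad f(x) = Q x + c = (6, 0)
Constraint values g_i(x) = a_i^T x - b_i:
  g_1((-3, 2)) = 0
Stationarity residual: grad f(x) + sum_i lambda_i a_i = (0, 0)
  -> stationarity OK
Primal feasibility (all g_i <= 0): OK
Dual feasibility (all lambda_i >= 0): FAILS
Complementary slackness (lambda_i * g_i(x) = 0 for all i): OK

Verdict: the first failing condition is dual_feasibility -> dual.

dual


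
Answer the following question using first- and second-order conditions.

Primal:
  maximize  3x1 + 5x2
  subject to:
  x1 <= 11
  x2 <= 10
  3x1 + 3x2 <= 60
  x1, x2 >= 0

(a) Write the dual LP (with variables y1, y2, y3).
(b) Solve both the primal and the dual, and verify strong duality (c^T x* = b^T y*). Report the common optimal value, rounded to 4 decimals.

The standard primal-dual pair for 'max c^T x s.t. A x <= b, x >= 0' is:
  Dual:  min b^T y  s.t.  A^T y >= c,  y >= 0.

So the dual LP is:
  minimize  11y1 + 10y2 + 60y3
  subject to:
    y1 + 3y3 >= 3
    y2 + 3y3 >= 5
    y1, y2, y3 >= 0

Solving the primal: x* = (10, 10).
  primal value c^T x* = 80.
Solving the dual: y* = (0, 2, 1).
  dual value b^T y* = 80.
Strong duality: c^T x* = b^T y*. Confirmed.

80


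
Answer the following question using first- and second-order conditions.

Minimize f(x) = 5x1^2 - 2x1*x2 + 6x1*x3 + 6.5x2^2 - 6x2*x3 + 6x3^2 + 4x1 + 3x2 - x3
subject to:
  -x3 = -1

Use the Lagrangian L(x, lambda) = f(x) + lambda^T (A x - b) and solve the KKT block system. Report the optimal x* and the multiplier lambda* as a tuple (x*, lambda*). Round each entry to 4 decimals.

Form the Lagrangian:
  L(x, lambda) = (1/2) x^T Q x + c^T x + lambda^T (A x - b)
Stationarity (grad_x L = 0): Q x + c + A^T lambda = 0.
Primal feasibility: A x = b.

This gives the KKT block system:
  [ Q   A^T ] [ x     ]   [-c ]
  [ A    0  ] [ lambda ] = [ b ]

Solving the linear system:
  x*      = (-0.9841, 0.0794, 1)
  lambda* = (4.619)
  f(x*)   = -0.0397

x* = (-0.9841, 0.0794, 1), lambda* = (4.619)


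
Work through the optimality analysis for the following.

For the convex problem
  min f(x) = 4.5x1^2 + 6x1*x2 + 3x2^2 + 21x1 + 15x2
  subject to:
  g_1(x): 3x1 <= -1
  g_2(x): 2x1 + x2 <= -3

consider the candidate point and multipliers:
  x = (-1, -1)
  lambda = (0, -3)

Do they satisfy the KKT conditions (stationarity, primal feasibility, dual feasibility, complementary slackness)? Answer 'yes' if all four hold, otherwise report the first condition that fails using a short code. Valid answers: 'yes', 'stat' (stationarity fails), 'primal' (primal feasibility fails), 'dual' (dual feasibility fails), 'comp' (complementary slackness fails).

Gradient of f: grad f(x) = Q x + c = (6, 3)
Constraint values g_i(x) = a_i^T x - b_i:
  g_1((-1, -1)) = -2
  g_2((-1, -1)) = 0
Stationarity residual: grad f(x) + sum_i lambda_i a_i = (0, 0)
  -> stationarity OK
Primal feasibility (all g_i <= 0): OK
Dual feasibility (all lambda_i >= 0): FAILS
Complementary slackness (lambda_i * g_i(x) = 0 for all i): OK

Verdict: the first failing condition is dual_feasibility -> dual.

dual


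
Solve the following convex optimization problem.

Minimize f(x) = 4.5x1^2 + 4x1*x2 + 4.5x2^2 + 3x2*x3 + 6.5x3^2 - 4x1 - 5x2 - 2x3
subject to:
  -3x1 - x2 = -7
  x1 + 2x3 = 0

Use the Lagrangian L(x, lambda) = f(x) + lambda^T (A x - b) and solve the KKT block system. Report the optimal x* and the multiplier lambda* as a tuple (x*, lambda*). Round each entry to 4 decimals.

Form the Lagrangian:
  L(x, lambda) = (1/2) x^T Q x + c^T x + lambda^T (A x - b)
Stationarity (grad_x L = 0): Q x + c + A^T lambda = 0.
Primal feasibility: A x = b.

This gives the KKT block system:
  [ Q   A^T ] [ x     ]   [-c ]
  [ A    0  ] [ lambda ] = [ b ]

Solving the linear system:
  x*      = (2.0383, 0.885, -1.0192)
  lambda* = (8.0607, 6.2971)
  f(x*)   = 22.9425

x* = (2.0383, 0.885, -1.0192), lambda* = (8.0607, 6.2971)


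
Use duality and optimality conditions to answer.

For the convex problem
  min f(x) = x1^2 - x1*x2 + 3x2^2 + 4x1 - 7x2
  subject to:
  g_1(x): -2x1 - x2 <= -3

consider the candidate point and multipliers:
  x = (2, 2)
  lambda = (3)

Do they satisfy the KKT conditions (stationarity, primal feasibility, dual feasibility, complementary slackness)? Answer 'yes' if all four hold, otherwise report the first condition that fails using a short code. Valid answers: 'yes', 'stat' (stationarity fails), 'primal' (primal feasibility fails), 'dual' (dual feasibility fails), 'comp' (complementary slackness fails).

Gradient of f: grad f(x) = Q x + c = (6, 3)
Constraint values g_i(x) = a_i^T x - b_i:
  g_1((2, 2)) = -3
Stationarity residual: grad f(x) + sum_i lambda_i a_i = (0, 0)
  -> stationarity OK
Primal feasibility (all g_i <= 0): OK
Dual feasibility (all lambda_i >= 0): OK
Complementary slackness (lambda_i * g_i(x) = 0 for all i): FAILS

Verdict: the first failing condition is complementary_slackness -> comp.

comp


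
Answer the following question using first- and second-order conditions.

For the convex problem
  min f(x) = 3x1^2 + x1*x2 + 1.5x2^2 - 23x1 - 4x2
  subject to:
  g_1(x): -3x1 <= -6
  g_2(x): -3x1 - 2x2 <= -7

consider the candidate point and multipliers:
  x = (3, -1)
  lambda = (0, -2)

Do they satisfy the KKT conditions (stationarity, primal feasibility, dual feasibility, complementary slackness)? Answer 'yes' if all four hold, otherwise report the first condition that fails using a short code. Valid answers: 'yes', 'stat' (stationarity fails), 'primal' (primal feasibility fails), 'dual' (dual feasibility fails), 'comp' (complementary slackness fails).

Gradient of f: grad f(x) = Q x + c = (-6, -4)
Constraint values g_i(x) = a_i^T x - b_i:
  g_1((3, -1)) = -3
  g_2((3, -1)) = 0
Stationarity residual: grad f(x) + sum_i lambda_i a_i = (0, 0)
  -> stationarity OK
Primal feasibility (all g_i <= 0): OK
Dual feasibility (all lambda_i >= 0): FAILS
Complementary slackness (lambda_i * g_i(x) = 0 for all i): OK

Verdict: the first failing condition is dual_feasibility -> dual.

dual


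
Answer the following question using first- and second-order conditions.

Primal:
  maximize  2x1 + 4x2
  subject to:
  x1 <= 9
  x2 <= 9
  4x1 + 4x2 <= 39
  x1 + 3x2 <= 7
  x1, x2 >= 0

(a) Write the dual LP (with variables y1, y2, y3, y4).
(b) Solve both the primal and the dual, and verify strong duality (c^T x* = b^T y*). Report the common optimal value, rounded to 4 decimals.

The standard primal-dual pair for 'max c^T x s.t. A x <= b, x >= 0' is:
  Dual:  min b^T y  s.t.  A^T y >= c,  y >= 0.

So the dual LP is:
  minimize  9y1 + 9y2 + 39y3 + 7y4
  subject to:
    y1 + 4y3 + y4 >= 2
    y2 + 4y3 + 3y4 >= 4
    y1, y2, y3, y4 >= 0

Solving the primal: x* = (7, 0).
  primal value c^T x* = 14.
Solving the dual: y* = (0, 0, 0, 2).
  dual value b^T y* = 14.
Strong duality: c^T x* = b^T y*. Confirmed.

14


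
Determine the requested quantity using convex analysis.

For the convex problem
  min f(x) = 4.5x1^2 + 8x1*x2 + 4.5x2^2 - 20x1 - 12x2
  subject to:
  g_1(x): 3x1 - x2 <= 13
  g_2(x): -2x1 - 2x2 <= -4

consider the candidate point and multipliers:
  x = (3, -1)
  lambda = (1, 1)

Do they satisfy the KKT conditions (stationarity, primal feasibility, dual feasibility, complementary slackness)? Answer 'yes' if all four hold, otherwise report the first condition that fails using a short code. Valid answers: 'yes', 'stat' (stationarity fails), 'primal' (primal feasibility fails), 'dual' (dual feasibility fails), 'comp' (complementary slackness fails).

Gradient of f: grad f(x) = Q x + c = (-1, 3)
Constraint values g_i(x) = a_i^T x - b_i:
  g_1((3, -1)) = -3
  g_2((3, -1)) = 0
Stationarity residual: grad f(x) + sum_i lambda_i a_i = (0, 0)
  -> stationarity OK
Primal feasibility (all g_i <= 0): OK
Dual feasibility (all lambda_i >= 0): OK
Complementary slackness (lambda_i * g_i(x) = 0 for all i): FAILS

Verdict: the first failing condition is complementary_slackness -> comp.

comp


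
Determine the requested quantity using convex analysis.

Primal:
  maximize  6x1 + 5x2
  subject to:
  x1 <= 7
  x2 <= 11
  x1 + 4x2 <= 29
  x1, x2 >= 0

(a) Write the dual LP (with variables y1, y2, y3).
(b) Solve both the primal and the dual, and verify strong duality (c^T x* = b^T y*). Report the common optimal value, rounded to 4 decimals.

The standard primal-dual pair for 'max c^T x s.t. A x <= b, x >= 0' is:
  Dual:  min b^T y  s.t.  A^T y >= c,  y >= 0.

So the dual LP is:
  minimize  7y1 + 11y2 + 29y3
  subject to:
    y1 + y3 >= 6
    y2 + 4y3 >= 5
    y1, y2, y3 >= 0

Solving the primal: x* = (7, 5.5).
  primal value c^T x* = 69.5.
Solving the dual: y* = (4.75, 0, 1.25).
  dual value b^T y* = 69.5.
Strong duality: c^T x* = b^T y*. Confirmed.

69.5


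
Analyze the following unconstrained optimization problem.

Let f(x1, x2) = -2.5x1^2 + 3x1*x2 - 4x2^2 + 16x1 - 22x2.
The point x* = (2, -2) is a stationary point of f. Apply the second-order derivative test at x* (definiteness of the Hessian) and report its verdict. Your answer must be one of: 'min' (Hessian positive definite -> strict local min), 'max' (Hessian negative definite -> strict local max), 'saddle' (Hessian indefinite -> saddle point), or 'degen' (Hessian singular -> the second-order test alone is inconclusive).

Compute the Hessian H = grad^2 f:
  H = [[-5, 3], [3, -8]]
Verify stationarity: grad f(x*) = H x* + g = (0, 0).
Eigenvalues of H: -9.8541, -3.1459.
Both eigenvalues < 0, so H is negative definite -> x* is a strict local max.

max


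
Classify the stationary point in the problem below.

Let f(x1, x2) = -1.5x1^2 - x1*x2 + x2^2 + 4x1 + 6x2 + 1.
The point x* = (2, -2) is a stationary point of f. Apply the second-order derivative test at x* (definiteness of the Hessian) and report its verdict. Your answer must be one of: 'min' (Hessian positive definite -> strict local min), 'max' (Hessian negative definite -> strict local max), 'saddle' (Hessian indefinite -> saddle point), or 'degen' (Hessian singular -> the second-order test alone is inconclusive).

Compute the Hessian H = grad^2 f:
  H = [[-3, -1], [-1, 2]]
Verify stationarity: grad f(x*) = H x* + g = (0, 0).
Eigenvalues of H: -3.1926, 2.1926.
Eigenvalues have mixed signs, so H is indefinite -> x* is a saddle point.

saddle


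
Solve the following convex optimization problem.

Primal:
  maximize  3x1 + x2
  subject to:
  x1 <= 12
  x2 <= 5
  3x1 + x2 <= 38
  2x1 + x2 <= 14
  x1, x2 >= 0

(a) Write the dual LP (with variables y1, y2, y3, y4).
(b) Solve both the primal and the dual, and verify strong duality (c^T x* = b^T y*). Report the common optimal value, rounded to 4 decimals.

The standard primal-dual pair for 'max c^T x s.t. A x <= b, x >= 0' is:
  Dual:  min b^T y  s.t.  A^T y >= c,  y >= 0.

So the dual LP is:
  minimize  12y1 + 5y2 + 38y3 + 14y4
  subject to:
    y1 + 3y3 + 2y4 >= 3
    y2 + y3 + y4 >= 1
    y1, y2, y3, y4 >= 0

Solving the primal: x* = (7, 0).
  primal value c^T x* = 21.
Solving the dual: y* = (0, 0, 0, 1.5).
  dual value b^T y* = 21.
Strong duality: c^T x* = b^T y*. Confirmed.

21


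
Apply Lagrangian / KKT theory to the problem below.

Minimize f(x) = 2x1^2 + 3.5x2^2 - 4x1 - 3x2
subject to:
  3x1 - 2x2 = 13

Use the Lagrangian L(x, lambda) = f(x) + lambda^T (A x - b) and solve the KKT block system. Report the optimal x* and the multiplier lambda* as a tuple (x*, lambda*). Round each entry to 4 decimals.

Form the Lagrangian:
  L(x, lambda) = (1/2) x^T Q x + c^T x + lambda^T (A x - b)
Stationarity (grad_x L = 0): Q x + c + A^T lambda = 0.
Primal feasibility: A x = b.

This gives the KKT block system:
  [ Q   A^T ] [ x     ]   [-c ]
  [ A    0  ] [ lambda ] = [ b ]

Solving the linear system:
  x*      = (3.8861, -0.6709)
  lambda* = (-3.8481)
  f(x*)   = 18.2468

x* = (3.8861, -0.6709), lambda* = (-3.8481)


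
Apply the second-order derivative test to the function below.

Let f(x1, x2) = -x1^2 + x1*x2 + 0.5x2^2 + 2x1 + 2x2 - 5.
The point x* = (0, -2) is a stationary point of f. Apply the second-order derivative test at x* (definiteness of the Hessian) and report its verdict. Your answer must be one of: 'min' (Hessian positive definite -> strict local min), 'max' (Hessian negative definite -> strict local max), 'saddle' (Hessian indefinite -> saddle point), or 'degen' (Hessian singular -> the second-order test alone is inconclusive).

Compute the Hessian H = grad^2 f:
  H = [[-2, 1], [1, 1]]
Verify stationarity: grad f(x*) = H x* + g = (0, 0).
Eigenvalues of H: -2.3028, 1.3028.
Eigenvalues have mixed signs, so H is indefinite -> x* is a saddle point.

saddle


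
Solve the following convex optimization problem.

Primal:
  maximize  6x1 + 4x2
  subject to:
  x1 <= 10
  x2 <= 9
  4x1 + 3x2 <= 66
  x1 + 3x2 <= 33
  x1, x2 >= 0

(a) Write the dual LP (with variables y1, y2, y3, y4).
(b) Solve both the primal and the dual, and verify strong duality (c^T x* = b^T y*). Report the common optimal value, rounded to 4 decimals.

The standard primal-dual pair for 'max c^T x s.t. A x <= b, x >= 0' is:
  Dual:  min b^T y  s.t.  A^T y >= c,  y >= 0.

So the dual LP is:
  minimize  10y1 + 9y2 + 66y3 + 33y4
  subject to:
    y1 + 4y3 + y4 >= 6
    y2 + 3y3 + 3y4 >= 4
    y1, y2, y3, y4 >= 0

Solving the primal: x* = (10, 7.6667).
  primal value c^T x* = 90.6667.
Solving the dual: y* = (4.6667, 0, 0, 1.3333).
  dual value b^T y* = 90.6667.
Strong duality: c^T x* = b^T y*. Confirmed.

90.6667


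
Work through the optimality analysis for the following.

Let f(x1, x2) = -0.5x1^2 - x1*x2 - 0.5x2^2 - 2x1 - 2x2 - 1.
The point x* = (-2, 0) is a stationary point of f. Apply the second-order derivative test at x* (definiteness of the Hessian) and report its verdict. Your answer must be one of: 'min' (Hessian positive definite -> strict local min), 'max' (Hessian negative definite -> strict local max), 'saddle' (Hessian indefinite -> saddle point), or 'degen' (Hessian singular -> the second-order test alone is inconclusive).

Compute the Hessian H = grad^2 f:
  H = [[-1, -1], [-1, -1]]
Verify stationarity: grad f(x*) = H x* + g = (0, 0).
Eigenvalues of H: -2, 0.
H has a zero eigenvalue (singular; negative semidefinite but not definite), so H is neither positive definite, negative definite, nor indefinite. The second-order test alone is inconclusive -> degen.
(Indeed, f is constant along the null direction of H through x*, so x* is not a strict local extremum.)

degen


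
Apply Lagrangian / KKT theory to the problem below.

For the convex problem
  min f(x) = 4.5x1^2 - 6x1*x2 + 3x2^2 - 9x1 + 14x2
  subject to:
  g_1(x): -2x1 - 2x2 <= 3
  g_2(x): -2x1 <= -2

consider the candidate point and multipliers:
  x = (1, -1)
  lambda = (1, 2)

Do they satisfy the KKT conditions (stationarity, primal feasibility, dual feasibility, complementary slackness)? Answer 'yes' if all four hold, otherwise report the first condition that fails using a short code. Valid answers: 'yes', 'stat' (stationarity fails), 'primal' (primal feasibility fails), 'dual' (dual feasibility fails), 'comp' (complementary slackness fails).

Gradient of f: grad f(x) = Q x + c = (6, 2)
Constraint values g_i(x) = a_i^T x - b_i:
  g_1((1, -1)) = -3
  g_2((1, -1)) = 0
Stationarity residual: grad f(x) + sum_i lambda_i a_i = (0, 0)
  -> stationarity OK
Primal feasibility (all g_i <= 0): OK
Dual feasibility (all lambda_i >= 0): OK
Complementary slackness (lambda_i * g_i(x) = 0 for all i): FAILS

Verdict: the first failing condition is complementary_slackness -> comp.

comp


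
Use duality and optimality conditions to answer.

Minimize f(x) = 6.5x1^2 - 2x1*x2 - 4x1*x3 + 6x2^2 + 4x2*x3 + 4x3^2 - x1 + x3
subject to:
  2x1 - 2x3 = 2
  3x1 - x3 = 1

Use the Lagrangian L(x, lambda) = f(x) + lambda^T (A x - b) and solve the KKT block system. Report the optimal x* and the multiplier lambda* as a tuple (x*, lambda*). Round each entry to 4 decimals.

Form the Lagrangian:
  L(x, lambda) = (1/2) x^T Q x + c^T x + lambda^T (A x - b)
Stationarity (grad_x L = 0): Q x + c + A^T lambda = 0.
Primal feasibility: A x = b.

This gives the KKT block system:
  [ Q   A^T ] [ x     ]   [-c ]
  [ A    0  ] [ lambda ] = [ b ]

Solving the linear system:
  x*      = (0, 0.3333, -1)
  lambda* = (-3.6667, 1.6667)
  f(x*)   = 2.3333

x* = (0, 0.3333, -1), lambda* = (-3.6667, 1.6667)


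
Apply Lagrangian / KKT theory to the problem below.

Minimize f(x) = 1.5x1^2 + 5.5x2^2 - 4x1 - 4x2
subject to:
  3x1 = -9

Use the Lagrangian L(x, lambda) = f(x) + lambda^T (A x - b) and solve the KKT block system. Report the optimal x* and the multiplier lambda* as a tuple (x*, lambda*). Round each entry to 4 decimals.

Form the Lagrangian:
  L(x, lambda) = (1/2) x^T Q x + c^T x + lambda^T (A x - b)
Stationarity (grad_x L = 0): Q x + c + A^T lambda = 0.
Primal feasibility: A x = b.

This gives the KKT block system:
  [ Q   A^T ] [ x     ]   [-c ]
  [ A    0  ] [ lambda ] = [ b ]

Solving the linear system:
  x*      = (-3, 0.3636)
  lambda* = (4.3333)
  f(x*)   = 24.7727

x* = (-3, 0.3636), lambda* = (4.3333)


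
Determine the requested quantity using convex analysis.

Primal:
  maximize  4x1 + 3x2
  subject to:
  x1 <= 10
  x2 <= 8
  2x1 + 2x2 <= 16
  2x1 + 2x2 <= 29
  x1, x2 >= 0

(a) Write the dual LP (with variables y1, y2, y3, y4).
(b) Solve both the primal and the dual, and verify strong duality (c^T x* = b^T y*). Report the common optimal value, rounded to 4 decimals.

The standard primal-dual pair for 'max c^T x s.t. A x <= b, x >= 0' is:
  Dual:  min b^T y  s.t.  A^T y >= c,  y >= 0.

So the dual LP is:
  minimize  10y1 + 8y2 + 16y3 + 29y4
  subject to:
    y1 + 2y3 + 2y4 >= 4
    y2 + 2y3 + 2y4 >= 3
    y1, y2, y3, y4 >= 0

Solving the primal: x* = (8, 0).
  primal value c^T x* = 32.
Solving the dual: y* = (0, 0, 2, 0).
  dual value b^T y* = 32.
Strong duality: c^T x* = b^T y*. Confirmed.

32


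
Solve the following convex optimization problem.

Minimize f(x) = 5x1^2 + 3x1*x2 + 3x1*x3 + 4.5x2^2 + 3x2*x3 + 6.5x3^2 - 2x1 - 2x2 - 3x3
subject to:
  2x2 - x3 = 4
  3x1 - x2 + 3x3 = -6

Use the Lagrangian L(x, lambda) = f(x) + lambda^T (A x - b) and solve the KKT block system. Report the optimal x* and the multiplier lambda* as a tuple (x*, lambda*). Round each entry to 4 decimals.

Form the Lagrangian:
  L(x, lambda) = (1/2) x^T Q x + c^T x + lambda^T (A x - b)
Stationarity (grad_x L = 0): Q x + c + A^T lambda = 0.
Primal feasibility: A x = b.

This gives the KKT block system:
  [ Q   A^T ] [ x     ]   [-c ]
  [ A    0  ] [ lambda ] = [ b ]

Solving the linear system:
  x*      = (-0.7316, 1.6389, -0.7221)
  lambda* = (-3.1005, 2.1884)
  f(x*)   = 12.9419

x* = (-0.7316, 1.6389, -0.7221), lambda* = (-3.1005, 2.1884)


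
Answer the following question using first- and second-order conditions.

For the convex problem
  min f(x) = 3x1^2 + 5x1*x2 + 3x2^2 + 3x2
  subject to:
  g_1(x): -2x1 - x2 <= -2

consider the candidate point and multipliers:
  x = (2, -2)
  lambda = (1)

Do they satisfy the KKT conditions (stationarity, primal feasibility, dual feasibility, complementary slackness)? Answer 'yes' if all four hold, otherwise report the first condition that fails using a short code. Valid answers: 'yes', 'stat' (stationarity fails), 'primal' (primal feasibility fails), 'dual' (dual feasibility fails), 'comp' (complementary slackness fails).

Gradient of f: grad f(x) = Q x + c = (2, 1)
Constraint values g_i(x) = a_i^T x - b_i:
  g_1((2, -2)) = 0
Stationarity residual: grad f(x) + sum_i lambda_i a_i = (0, 0)
  -> stationarity OK
Primal feasibility (all g_i <= 0): OK
Dual feasibility (all lambda_i >= 0): OK
Complementary slackness (lambda_i * g_i(x) = 0 for all i): OK

Verdict: yes, KKT holds.

yes


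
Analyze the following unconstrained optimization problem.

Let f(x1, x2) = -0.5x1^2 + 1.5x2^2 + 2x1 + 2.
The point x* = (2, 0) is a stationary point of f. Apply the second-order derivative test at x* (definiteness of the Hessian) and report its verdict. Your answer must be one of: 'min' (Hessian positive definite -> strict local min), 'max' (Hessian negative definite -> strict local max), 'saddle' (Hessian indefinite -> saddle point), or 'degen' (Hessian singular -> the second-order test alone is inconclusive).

Compute the Hessian H = grad^2 f:
  H = [[-1, 0], [0, 3]]
Verify stationarity: grad f(x*) = H x* + g = (0, 0).
Eigenvalues of H: -1, 3.
Eigenvalues have mixed signs, so H is indefinite -> x* is a saddle point.

saddle


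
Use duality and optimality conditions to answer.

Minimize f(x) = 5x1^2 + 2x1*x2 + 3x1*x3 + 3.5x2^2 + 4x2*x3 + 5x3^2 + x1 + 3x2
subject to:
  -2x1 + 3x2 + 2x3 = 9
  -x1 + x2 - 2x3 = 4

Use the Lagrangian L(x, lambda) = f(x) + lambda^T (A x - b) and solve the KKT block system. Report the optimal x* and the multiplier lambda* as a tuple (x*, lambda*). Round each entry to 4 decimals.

Form the Lagrangian:
  L(x, lambda) = (1/2) x^T Q x + c^T x + lambda^T (A x - b)
Stationarity (grad_x L = 0): Q x + c + A^T lambda = 0.
Primal feasibility: A x = b.

This gives the KKT block system:
  [ Q   A^T ] [ x     ]   [-c ]
  [ A    0  ] [ lambda ] = [ b ]

Solving the linear system:
  x*      = (-1.501, 2.1242, -0.1874)
  lambda* = (-3.7946, -2.7345)
  f(x*)   = 24.9805

x* = (-1.501, 2.1242, -0.1874), lambda* = (-3.7946, -2.7345)


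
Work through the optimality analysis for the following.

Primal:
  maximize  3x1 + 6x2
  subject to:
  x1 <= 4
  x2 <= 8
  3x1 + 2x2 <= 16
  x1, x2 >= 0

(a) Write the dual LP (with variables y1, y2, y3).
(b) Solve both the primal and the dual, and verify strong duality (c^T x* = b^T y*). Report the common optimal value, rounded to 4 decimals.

The standard primal-dual pair for 'max c^T x s.t. A x <= b, x >= 0' is:
  Dual:  min b^T y  s.t.  A^T y >= c,  y >= 0.

So the dual LP is:
  minimize  4y1 + 8y2 + 16y3
  subject to:
    y1 + 3y3 >= 3
    y2 + 2y3 >= 6
    y1, y2, y3 >= 0

Solving the primal: x* = (0, 8).
  primal value c^T x* = 48.
Solving the dual: y* = (0, 0, 3).
  dual value b^T y* = 48.
Strong duality: c^T x* = b^T y*. Confirmed.

48


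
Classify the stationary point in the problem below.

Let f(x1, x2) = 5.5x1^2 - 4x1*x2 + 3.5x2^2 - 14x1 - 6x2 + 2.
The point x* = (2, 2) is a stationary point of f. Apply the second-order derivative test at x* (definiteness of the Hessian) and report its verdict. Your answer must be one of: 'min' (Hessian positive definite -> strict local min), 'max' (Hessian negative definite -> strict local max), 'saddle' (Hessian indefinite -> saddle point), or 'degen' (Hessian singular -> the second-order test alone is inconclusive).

Compute the Hessian H = grad^2 f:
  H = [[11, -4], [-4, 7]]
Verify stationarity: grad f(x*) = H x* + g = (0, 0).
Eigenvalues of H: 4.5279, 13.4721.
Both eigenvalues > 0, so H is positive definite -> x* is a strict local min.

min


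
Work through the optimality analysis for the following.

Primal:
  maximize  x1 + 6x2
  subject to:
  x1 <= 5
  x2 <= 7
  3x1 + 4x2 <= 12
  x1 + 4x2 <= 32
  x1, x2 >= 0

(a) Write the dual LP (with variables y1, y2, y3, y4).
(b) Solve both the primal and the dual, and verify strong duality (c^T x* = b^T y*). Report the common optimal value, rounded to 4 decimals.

The standard primal-dual pair for 'max c^T x s.t. A x <= b, x >= 0' is:
  Dual:  min b^T y  s.t.  A^T y >= c,  y >= 0.

So the dual LP is:
  minimize  5y1 + 7y2 + 12y3 + 32y4
  subject to:
    y1 + 3y3 + y4 >= 1
    y2 + 4y3 + 4y4 >= 6
    y1, y2, y3, y4 >= 0

Solving the primal: x* = (0, 3).
  primal value c^T x* = 18.
Solving the dual: y* = (0, 0, 1.5, 0).
  dual value b^T y* = 18.
Strong duality: c^T x* = b^T y*. Confirmed.

18


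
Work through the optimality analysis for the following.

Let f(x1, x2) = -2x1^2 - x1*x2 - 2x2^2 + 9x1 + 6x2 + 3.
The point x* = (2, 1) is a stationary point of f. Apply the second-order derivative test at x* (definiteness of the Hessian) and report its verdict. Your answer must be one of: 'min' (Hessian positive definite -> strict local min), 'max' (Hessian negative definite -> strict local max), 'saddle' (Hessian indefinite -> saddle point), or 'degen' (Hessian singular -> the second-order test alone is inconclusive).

Compute the Hessian H = grad^2 f:
  H = [[-4, -1], [-1, -4]]
Verify stationarity: grad f(x*) = H x* + g = (0, 0).
Eigenvalues of H: -5, -3.
Both eigenvalues < 0, so H is negative definite -> x* is a strict local max.

max


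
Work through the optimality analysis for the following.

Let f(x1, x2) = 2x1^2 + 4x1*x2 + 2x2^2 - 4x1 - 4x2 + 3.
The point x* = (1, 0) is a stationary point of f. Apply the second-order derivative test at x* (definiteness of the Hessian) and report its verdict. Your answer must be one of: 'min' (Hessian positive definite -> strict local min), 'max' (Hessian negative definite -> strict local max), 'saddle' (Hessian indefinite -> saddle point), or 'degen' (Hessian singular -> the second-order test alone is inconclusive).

Compute the Hessian H = grad^2 f:
  H = [[4, 4], [4, 4]]
Verify stationarity: grad f(x*) = H x* + g = (0, 0).
Eigenvalues of H: 0, 8.
H has a zero eigenvalue (singular; positive semidefinite but not definite), so H is neither positive definite, negative definite, nor indefinite. The second-order test alone is inconclusive -> degen.
(Indeed, f is constant along the null direction of H through x*, so x* is not a strict local extremum.)

degen


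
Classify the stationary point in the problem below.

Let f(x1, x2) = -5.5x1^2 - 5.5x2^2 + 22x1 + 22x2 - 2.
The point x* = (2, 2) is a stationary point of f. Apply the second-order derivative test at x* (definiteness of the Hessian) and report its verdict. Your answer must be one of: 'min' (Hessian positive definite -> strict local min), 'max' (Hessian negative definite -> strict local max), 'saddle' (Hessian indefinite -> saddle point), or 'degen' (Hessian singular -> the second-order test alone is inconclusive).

Compute the Hessian H = grad^2 f:
  H = [[-11, 0], [0, -11]]
Verify stationarity: grad f(x*) = H x* + g = (0, 0).
Eigenvalues of H: -11, -11.
Both eigenvalues < 0, so H is negative definite -> x* is a strict local max.

max


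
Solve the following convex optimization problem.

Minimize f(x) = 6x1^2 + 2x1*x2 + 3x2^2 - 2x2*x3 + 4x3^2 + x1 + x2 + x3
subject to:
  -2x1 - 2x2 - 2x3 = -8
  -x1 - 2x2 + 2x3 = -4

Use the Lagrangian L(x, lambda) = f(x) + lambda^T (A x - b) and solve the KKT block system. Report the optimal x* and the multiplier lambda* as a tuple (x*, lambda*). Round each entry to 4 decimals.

Form the Lagrangian:
  L(x, lambda) = (1/2) x^T Q x + c^T x + lambda^T (A x - b)
Stationarity (grad_x L = 0): Q x + c + A^T lambda = 0.
Primal feasibility: A x = b.

This gives the KKT block system:
  [ Q   A^T ] [ x     ]   [-c ]
  [ A    0  ] [ lambda ] = [ b ]

Solving the linear system:
  x*      = (0.5361, 2.5979, 0.866)
  lambda* = (4.6649, 3.299)
  f(x*)   = 27.2577

x* = (0.5361, 2.5979, 0.866), lambda* = (4.6649, 3.299)


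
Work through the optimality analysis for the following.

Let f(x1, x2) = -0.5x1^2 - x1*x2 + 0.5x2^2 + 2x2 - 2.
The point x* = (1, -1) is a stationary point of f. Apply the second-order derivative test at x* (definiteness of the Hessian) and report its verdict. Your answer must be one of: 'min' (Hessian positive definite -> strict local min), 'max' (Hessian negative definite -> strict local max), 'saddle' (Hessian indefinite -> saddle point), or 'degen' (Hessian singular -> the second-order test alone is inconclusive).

Compute the Hessian H = grad^2 f:
  H = [[-1, -1], [-1, 1]]
Verify stationarity: grad f(x*) = H x* + g = (0, 0).
Eigenvalues of H: -1.4142, 1.4142.
Eigenvalues have mixed signs, so H is indefinite -> x* is a saddle point.

saddle


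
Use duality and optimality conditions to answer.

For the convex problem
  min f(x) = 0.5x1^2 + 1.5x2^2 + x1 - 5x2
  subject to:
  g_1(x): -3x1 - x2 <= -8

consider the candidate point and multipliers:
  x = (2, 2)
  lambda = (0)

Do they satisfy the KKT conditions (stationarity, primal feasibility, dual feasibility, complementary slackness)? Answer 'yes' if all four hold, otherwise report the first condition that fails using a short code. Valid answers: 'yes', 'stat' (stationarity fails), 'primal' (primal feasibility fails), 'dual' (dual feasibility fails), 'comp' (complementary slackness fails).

Gradient of f: grad f(x) = Q x + c = (3, 1)
Constraint values g_i(x) = a_i^T x - b_i:
  g_1((2, 2)) = 0
Stationarity residual: grad f(x) + sum_i lambda_i a_i = (3, 1)
  -> stationarity FAILS
Primal feasibility (all g_i <= 0): OK
Dual feasibility (all lambda_i >= 0): OK
Complementary slackness (lambda_i * g_i(x) = 0 for all i): OK

Verdict: the first failing condition is stationarity -> stat.

stat


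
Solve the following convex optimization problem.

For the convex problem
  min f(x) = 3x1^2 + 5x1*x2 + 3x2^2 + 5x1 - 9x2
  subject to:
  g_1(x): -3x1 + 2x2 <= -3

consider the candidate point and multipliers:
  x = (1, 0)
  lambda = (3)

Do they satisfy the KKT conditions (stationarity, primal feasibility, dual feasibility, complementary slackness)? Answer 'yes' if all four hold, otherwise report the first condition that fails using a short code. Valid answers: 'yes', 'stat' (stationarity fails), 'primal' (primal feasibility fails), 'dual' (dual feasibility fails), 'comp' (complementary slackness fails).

Gradient of f: grad f(x) = Q x + c = (11, -4)
Constraint values g_i(x) = a_i^T x - b_i:
  g_1((1, 0)) = 0
Stationarity residual: grad f(x) + sum_i lambda_i a_i = (2, 2)
  -> stationarity FAILS
Primal feasibility (all g_i <= 0): OK
Dual feasibility (all lambda_i >= 0): OK
Complementary slackness (lambda_i * g_i(x) = 0 for all i): OK

Verdict: the first failing condition is stationarity -> stat.

stat


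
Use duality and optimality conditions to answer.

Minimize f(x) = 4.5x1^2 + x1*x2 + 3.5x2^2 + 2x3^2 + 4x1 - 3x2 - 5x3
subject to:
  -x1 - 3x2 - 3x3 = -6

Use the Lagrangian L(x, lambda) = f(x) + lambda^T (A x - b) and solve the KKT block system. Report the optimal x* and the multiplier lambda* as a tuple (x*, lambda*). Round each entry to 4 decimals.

Form the Lagrangian:
  L(x, lambda) = (1/2) x^T Q x + c^T x + lambda^T (A x - b)
Stationarity (grad_x L = 0): Q x + c + A^T lambda = 0.
Primal feasibility: A x = b.

This gives the KKT block system:
  [ Q   A^T ] [ x     ]   [-c ]
  [ A    0  ] [ lambda ] = [ b ]

Solving the linear system:
  x*      = (-0.4774, 0.6467, 1.5124)
  lambda* = (0.3499)
  f(x*)   = -4.6563

x* = (-0.4774, 0.6467, 1.5124), lambda* = (0.3499)


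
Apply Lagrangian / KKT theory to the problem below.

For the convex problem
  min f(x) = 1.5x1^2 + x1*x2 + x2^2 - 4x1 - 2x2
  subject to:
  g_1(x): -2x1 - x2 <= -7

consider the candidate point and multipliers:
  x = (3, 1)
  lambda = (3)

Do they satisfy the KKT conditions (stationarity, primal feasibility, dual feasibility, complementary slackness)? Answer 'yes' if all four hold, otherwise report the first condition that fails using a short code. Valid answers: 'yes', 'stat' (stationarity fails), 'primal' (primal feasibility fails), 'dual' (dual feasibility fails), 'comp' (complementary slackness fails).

Gradient of f: grad f(x) = Q x + c = (6, 3)
Constraint values g_i(x) = a_i^T x - b_i:
  g_1((3, 1)) = 0
Stationarity residual: grad f(x) + sum_i lambda_i a_i = (0, 0)
  -> stationarity OK
Primal feasibility (all g_i <= 0): OK
Dual feasibility (all lambda_i >= 0): OK
Complementary slackness (lambda_i * g_i(x) = 0 for all i): OK

Verdict: yes, KKT holds.

yes


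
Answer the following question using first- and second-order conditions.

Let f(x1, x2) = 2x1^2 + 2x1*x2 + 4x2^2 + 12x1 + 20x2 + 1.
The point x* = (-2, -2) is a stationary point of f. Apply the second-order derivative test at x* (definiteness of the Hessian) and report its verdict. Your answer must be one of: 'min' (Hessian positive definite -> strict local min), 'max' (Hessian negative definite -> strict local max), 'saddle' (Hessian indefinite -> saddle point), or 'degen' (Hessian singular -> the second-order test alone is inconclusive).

Compute the Hessian H = grad^2 f:
  H = [[4, 2], [2, 8]]
Verify stationarity: grad f(x*) = H x* + g = (0, 0).
Eigenvalues of H: 3.1716, 8.8284.
Both eigenvalues > 0, so H is positive definite -> x* is a strict local min.

min


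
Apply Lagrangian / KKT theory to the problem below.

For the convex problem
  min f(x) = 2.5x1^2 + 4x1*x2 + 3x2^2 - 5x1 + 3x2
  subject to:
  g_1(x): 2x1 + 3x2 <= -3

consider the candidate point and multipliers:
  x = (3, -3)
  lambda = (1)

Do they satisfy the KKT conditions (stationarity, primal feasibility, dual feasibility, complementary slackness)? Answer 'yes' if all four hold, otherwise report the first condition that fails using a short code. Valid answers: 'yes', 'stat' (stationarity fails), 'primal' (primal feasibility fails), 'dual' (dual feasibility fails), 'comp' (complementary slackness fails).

Gradient of f: grad f(x) = Q x + c = (-2, -3)
Constraint values g_i(x) = a_i^T x - b_i:
  g_1((3, -3)) = 0
Stationarity residual: grad f(x) + sum_i lambda_i a_i = (0, 0)
  -> stationarity OK
Primal feasibility (all g_i <= 0): OK
Dual feasibility (all lambda_i >= 0): OK
Complementary slackness (lambda_i * g_i(x) = 0 for all i): OK

Verdict: yes, KKT holds.

yes
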